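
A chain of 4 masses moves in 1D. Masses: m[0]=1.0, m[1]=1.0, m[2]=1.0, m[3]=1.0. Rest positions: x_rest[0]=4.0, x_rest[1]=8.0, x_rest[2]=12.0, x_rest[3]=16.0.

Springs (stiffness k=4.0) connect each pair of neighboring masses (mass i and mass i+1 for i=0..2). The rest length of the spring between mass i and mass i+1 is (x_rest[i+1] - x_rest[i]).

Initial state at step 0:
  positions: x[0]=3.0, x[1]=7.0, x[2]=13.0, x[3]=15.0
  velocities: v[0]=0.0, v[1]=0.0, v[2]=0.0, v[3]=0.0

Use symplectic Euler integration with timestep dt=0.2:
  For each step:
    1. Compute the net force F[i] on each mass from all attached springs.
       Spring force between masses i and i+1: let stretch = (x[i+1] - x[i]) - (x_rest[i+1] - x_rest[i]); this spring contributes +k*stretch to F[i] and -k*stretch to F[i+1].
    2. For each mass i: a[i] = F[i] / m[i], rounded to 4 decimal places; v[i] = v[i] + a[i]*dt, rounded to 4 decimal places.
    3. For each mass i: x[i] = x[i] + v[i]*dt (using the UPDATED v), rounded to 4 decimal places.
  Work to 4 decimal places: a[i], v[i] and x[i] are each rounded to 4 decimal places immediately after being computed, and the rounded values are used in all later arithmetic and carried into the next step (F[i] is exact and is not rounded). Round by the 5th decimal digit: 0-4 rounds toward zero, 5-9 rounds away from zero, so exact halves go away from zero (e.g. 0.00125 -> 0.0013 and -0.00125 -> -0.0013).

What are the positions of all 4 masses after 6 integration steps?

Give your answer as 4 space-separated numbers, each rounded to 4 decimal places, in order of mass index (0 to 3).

Step 0: x=[3.0000 7.0000 13.0000 15.0000] v=[0.0000 0.0000 0.0000 0.0000]
Step 1: x=[3.0000 7.3200 12.3600 15.3200] v=[0.0000 1.6000 -3.2000 1.6000]
Step 2: x=[3.0512 7.7552 11.3872 15.8064] v=[0.2560 2.1760 -4.8640 2.4320]
Step 3: x=[3.2150 8.0189 10.5404 16.2257] v=[0.8192 1.3184 -4.2342 2.0966]
Step 4: x=[3.5075 7.9174 10.1998 16.3754] v=[1.4623 -0.5075 -1.7032 0.7484]
Step 5: x=[3.8655 7.4755 10.4821 16.1770] v=[1.7902 -2.2095 1.4114 -0.9921]
Step 6: x=[4.1611 6.9371 11.1945 15.7074] v=[1.4782 -2.6922 3.5620 -2.3480]

Answer: 4.1611 6.9371 11.1945 15.7074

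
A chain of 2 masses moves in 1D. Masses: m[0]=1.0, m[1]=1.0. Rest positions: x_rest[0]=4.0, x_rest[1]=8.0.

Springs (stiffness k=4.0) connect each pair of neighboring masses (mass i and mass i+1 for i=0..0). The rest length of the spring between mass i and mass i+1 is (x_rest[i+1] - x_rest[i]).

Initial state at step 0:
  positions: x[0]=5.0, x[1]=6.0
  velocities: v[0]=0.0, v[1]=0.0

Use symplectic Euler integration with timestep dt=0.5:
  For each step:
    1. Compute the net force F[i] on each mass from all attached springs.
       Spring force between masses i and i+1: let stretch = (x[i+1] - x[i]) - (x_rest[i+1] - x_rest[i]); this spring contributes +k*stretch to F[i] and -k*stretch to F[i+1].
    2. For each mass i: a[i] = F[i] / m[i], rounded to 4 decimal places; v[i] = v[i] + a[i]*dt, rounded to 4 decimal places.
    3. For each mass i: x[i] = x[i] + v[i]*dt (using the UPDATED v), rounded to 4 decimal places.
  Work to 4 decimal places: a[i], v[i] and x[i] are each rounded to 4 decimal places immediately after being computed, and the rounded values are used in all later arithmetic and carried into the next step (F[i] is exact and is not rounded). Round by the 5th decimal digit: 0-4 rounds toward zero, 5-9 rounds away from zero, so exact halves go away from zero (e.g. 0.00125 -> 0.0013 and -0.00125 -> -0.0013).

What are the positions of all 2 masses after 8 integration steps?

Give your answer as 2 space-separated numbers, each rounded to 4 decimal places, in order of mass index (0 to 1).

Answer: 5.0000 6.0000

Derivation:
Step 0: x=[5.0000 6.0000] v=[0.0000 0.0000]
Step 1: x=[2.0000 9.0000] v=[-6.0000 6.0000]
Step 2: x=[2.0000 9.0000] v=[0.0000 0.0000]
Step 3: x=[5.0000 6.0000] v=[6.0000 -6.0000]
Step 4: x=[5.0000 6.0000] v=[0.0000 0.0000]
Step 5: x=[2.0000 9.0000] v=[-6.0000 6.0000]
Step 6: x=[2.0000 9.0000] v=[0.0000 0.0000]
Step 7: x=[5.0000 6.0000] v=[6.0000 -6.0000]
Step 8: x=[5.0000 6.0000] v=[0.0000 0.0000]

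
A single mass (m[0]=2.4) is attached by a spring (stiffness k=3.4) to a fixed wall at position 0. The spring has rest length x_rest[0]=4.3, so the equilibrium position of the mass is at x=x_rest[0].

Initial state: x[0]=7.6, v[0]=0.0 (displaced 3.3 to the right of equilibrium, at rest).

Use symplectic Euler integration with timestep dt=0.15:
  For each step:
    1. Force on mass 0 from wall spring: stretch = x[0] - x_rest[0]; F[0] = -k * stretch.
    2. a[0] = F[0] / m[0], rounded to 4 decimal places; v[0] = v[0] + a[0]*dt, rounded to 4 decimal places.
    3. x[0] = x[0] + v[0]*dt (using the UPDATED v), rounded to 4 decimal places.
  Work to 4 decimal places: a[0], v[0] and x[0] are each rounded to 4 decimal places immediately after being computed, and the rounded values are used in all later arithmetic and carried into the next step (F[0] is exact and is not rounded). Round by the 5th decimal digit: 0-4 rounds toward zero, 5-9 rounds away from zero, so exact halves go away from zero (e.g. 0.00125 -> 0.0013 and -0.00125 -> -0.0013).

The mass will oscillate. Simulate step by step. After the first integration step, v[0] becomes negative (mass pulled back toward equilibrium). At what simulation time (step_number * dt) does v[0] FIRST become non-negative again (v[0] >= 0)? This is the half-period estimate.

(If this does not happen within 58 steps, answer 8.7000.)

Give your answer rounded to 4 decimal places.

Step 0: x=[7.6000] v=[0.0000]
Step 1: x=[7.4948] v=[-0.7013]
Step 2: x=[7.2878] v=[-1.3802]
Step 3: x=[6.9855] v=[-2.0151]
Step 4: x=[6.5976] v=[-2.5858]
Step 5: x=[6.1365] v=[-3.0740]
Step 6: x=[5.6169] v=[-3.4643]
Step 7: x=[5.0553] v=[-3.7441]
Step 8: x=[4.4696] v=[-3.9046]
Step 9: x=[3.8785] v=[-3.9406]
Step 10: x=[3.3009] v=[-3.8510]
Step 11: x=[2.7551] v=[-3.6387]
Step 12: x=[2.2585] v=[-3.3104]
Step 13: x=[1.8270] v=[-2.8766]
Step 14: x=[1.4743] v=[-2.3511]
Step 15: x=[1.2117] v=[-1.7506]
Step 16: x=[1.0476] v=[-1.0943]
Step 17: x=[0.9871] v=[-0.4032]
Step 18: x=[1.0322] v=[0.3008]
First v>=0 after going negative at step 18, time=2.7000

Answer: 2.7000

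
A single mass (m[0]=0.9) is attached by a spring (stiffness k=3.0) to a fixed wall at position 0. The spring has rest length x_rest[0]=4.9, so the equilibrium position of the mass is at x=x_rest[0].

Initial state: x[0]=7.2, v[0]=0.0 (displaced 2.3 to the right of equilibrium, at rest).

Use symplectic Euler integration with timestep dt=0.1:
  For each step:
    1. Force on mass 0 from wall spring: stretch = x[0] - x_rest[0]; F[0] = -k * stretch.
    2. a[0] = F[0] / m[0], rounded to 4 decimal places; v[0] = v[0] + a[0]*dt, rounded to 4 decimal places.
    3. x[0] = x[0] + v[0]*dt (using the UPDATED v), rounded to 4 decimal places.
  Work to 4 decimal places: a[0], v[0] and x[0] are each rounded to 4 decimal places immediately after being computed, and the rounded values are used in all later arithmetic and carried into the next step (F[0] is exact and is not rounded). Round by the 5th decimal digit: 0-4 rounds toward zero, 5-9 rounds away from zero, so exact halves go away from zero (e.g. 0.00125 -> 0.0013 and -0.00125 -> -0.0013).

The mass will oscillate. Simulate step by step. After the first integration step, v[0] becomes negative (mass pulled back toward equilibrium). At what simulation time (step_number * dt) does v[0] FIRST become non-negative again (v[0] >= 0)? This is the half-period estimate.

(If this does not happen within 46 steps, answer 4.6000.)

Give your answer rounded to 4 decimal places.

Answer: 1.8000

Derivation:
Step 0: x=[7.2000] v=[0.0000]
Step 1: x=[7.1233] v=[-0.7667]
Step 2: x=[6.9725] v=[-1.5078]
Step 3: x=[6.7526] v=[-2.1986]
Step 4: x=[6.4710] v=[-2.8161]
Step 5: x=[6.1370] v=[-3.3398]
Step 6: x=[5.7618] v=[-3.7521]
Step 7: x=[5.3579] v=[-4.0394]
Step 8: x=[4.9387] v=[-4.1920]
Step 9: x=[4.5182] v=[-4.2049]
Step 10: x=[4.1104] v=[-4.0776]
Step 11: x=[3.7290] v=[-3.8144]
Step 12: x=[3.3866] v=[-3.4241]
Step 13: x=[3.0946] v=[-2.9196]
Step 14: x=[2.8628] v=[-2.3178]
Step 15: x=[2.6989] v=[-1.6387]
Step 16: x=[2.6084] v=[-0.9050]
Step 17: x=[2.5943] v=[-0.1411]
Step 18: x=[2.6571] v=[0.6275]
First v>=0 after going negative at step 18, time=1.8000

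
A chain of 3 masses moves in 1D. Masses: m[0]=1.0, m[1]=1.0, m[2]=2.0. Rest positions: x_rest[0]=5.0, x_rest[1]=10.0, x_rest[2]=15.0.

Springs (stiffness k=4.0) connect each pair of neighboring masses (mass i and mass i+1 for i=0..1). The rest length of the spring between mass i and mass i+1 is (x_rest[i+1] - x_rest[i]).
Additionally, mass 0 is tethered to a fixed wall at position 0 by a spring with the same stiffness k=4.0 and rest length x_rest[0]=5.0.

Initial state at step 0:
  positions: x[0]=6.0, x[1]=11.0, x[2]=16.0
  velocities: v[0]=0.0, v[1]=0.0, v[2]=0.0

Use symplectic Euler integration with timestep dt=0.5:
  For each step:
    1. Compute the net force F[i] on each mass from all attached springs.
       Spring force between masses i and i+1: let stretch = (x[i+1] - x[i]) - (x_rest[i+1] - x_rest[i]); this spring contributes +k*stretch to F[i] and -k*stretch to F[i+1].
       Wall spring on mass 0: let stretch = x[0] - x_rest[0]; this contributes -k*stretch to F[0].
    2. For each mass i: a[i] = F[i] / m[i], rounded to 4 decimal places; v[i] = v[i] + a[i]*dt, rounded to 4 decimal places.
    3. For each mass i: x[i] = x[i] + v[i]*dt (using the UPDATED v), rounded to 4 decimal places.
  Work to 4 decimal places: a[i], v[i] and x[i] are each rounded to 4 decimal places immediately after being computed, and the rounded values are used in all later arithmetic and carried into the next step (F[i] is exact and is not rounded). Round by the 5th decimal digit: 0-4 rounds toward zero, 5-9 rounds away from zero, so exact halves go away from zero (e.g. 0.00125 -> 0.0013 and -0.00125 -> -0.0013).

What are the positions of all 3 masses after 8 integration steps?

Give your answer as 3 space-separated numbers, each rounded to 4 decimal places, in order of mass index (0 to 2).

Answer: 4.4375 8.5938 14.0469

Derivation:
Step 0: x=[6.0000 11.0000 16.0000] v=[0.0000 0.0000 0.0000]
Step 1: x=[5.0000 11.0000 16.0000] v=[-2.0000 0.0000 0.0000]
Step 2: x=[5.0000 10.0000 16.0000] v=[0.0000 -2.0000 0.0000]
Step 3: x=[5.0000 10.0000 15.5000] v=[0.0000 0.0000 -1.0000]
Step 4: x=[5.0000 10.5000 14.7500] v=[0.0000 1.0000 -1.5000]
Step 5: x=[5.5000 9.7500 14.3750] v=[1.0000 -1.5000 -0.7500]
Step 6: x=[4.7500 9.3750 14.1875] v=[-1.5000 -0.7500 -0.3750]
Step 7: x=[3.8750 9.1875 14.0938] v=[-1.7500 -0.3750 -0.1875]
Step 8: x=[4.4375 8.5938 14.0469] v=[1.1250 -1.1874 -0.0938]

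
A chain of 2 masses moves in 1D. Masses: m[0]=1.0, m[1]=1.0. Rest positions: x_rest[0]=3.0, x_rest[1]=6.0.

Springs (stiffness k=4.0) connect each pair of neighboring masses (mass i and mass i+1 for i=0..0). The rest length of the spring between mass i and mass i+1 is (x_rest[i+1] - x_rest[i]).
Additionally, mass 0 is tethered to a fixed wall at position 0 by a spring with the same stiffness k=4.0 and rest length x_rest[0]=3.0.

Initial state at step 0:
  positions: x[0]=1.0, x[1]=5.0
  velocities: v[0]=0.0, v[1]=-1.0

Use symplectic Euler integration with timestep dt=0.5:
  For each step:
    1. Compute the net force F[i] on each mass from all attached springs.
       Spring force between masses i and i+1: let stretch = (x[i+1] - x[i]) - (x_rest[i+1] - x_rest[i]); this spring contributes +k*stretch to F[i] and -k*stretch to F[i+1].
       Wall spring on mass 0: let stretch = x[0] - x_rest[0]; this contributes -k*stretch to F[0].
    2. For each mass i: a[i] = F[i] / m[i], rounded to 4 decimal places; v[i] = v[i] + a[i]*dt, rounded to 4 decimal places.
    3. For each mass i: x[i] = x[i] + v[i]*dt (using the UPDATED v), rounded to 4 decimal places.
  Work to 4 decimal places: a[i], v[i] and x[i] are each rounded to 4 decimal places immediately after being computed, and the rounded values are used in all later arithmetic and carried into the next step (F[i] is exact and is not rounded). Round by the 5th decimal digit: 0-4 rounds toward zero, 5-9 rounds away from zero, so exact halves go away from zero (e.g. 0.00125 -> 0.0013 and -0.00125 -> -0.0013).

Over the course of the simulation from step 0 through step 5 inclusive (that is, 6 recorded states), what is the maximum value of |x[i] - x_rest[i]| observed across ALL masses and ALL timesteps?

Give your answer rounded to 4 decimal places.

Answer: 2.5000

Derivation:
Step 0: x=[1.0000 5.0000] v=[0.0000 -1.0000]
Step 1: x=[4.0000 3.5000] v=[6.0000 -3.0000]
Step 2: x=[2.5000 5.5000] v=[-3.0000 4.0000]
Step 3: x=[1.5000 7.5000] v=[-2.0000 4.0000]
Step 4: x=[5.0000 6.5000] v=[7.0000 -2.0000]
Step 5: x=[5.0000 7.0000] v=[0.0000 1.0000]
Max displacement = 2.5000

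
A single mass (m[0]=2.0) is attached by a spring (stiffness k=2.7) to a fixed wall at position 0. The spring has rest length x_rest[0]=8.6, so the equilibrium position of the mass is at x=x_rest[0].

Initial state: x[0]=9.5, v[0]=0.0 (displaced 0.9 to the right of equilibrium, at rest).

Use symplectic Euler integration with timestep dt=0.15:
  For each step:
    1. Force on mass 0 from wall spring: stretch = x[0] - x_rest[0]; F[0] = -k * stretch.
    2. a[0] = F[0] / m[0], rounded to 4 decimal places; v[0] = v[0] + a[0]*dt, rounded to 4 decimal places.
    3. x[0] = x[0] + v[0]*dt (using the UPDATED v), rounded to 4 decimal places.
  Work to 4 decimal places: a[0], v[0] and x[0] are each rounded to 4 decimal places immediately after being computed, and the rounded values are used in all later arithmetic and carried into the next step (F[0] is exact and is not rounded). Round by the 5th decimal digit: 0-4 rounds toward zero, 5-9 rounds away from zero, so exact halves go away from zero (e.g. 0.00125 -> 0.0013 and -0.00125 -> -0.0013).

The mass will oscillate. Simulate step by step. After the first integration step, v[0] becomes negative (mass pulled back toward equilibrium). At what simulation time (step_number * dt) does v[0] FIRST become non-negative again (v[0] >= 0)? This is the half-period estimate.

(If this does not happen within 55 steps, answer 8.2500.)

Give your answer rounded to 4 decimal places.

Step 0: x=[9.5000] v=[0.0000]
Step 1: x=[9.4727] v=[-0.1823]
Step 2: x=[9.4189] v=[-0.3590]
Step 3: x=[9.3402] v=[-0.5248]
Step 4: x=[9.2390] v=[-0.6747]
Step 5: x=[9.1184] v=[-0.8041]
Step 6: x=[8.9820] v=[-0.9091]
Step 7: x=[8.8340] v=[-0.9865]
Step 8: x=[8.6789] v=[-1.0339]
Step 9: x=[8.5214] v=[-1.0499]
Step 10: x=[8.3663] v=[-1.0340]
Step 11: x=[8.2183] v=[-0.9867]
Step 12: x=[8.0819] v=[-0.9094]
Step 13: x=[7.9612] v=[-0.8045]
Step 14: x=[7.8599] v=[-0.6751]
Step 15: x=[7.7811] v=[-0.5252]
Step 16: x=[7.7272] v=[-0.3594]
Step 17: x=[7.6998] v=[-0.1827]
Step 18: x=[7.6997] v=[-0.0004]
Step 19: x=[7.7270] v=[0.1819]
First v>=0 after going negative at step 19, time=2.8500

Answer: 2.8500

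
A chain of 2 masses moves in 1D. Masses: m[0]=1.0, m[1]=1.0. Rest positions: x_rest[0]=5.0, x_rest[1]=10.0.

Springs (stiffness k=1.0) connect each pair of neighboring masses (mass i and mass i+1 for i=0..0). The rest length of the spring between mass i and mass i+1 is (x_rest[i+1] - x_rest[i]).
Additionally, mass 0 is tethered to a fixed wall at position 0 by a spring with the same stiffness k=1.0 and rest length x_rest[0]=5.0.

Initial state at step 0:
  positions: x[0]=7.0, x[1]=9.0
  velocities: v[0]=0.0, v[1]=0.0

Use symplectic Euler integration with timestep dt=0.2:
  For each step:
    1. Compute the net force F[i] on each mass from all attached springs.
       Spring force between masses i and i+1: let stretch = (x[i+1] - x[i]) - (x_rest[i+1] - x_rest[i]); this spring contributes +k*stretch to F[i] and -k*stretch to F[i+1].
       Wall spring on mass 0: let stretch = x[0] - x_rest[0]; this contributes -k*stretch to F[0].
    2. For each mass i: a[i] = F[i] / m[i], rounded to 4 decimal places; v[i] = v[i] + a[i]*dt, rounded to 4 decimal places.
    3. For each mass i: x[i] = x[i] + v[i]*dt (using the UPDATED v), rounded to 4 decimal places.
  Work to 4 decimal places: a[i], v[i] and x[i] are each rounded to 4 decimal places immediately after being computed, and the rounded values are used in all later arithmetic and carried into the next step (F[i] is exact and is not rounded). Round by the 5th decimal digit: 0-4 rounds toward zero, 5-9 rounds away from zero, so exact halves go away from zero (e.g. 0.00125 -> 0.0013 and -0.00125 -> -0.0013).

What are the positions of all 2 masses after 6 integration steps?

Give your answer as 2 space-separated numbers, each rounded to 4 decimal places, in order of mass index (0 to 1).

Step 0: x=[7.0000 9.0000] v=[0.0000 0.0000]
Step 1: x=[6.8000 9.1200] v=[-1.0000 0.6000]
Step 2: x=[6.4208 9.3472] v=[-1.8960 1.1360]
Step 3: x=[5.9018 9.6573] v=[-2.5949 1.5507]
Step 4: x=[5.2970 10.0172] v=[-3.0242 1.7996]
Step 5: x=[4.6691 10.3883] v=[-3.1396 1.8556]
Step 6: x=[4.0832 10.7307] v=[-2.9296 1.7118]

Answer: 4.0832 10.7307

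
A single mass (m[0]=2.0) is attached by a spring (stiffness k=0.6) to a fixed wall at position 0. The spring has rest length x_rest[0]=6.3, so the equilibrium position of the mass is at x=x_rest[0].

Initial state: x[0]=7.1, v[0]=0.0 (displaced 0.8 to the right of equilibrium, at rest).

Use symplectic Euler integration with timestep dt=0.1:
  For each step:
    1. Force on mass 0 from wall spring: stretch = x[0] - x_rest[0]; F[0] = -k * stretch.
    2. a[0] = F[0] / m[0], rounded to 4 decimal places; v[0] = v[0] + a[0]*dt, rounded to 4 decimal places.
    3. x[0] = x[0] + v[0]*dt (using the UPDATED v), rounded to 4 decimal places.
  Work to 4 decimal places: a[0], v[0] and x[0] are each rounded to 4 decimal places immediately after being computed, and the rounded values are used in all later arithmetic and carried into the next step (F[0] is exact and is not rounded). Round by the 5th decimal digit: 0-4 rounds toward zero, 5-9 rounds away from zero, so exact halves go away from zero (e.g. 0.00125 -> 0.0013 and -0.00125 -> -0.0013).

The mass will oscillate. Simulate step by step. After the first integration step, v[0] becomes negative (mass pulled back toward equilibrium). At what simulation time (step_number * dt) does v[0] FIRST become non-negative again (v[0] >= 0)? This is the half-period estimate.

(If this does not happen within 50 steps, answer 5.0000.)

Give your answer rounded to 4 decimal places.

Step 0: x=[7.1000] v=[0.0000]
Step 1: x=[7.0976] v=[-0.0240]
Step 2: x=[7.0928] v=[-0.0479]
Step 3: x=[7.0856] v=[-0.0717]
Step 4: x=[7.0761] v=[-0.0953]
Step 5: x=[7.0642] v=[-0.1186]
Step 6: x=[7.0501] v=[-0.1415]
Step 7: x=[7.0337] v=[-0.1640]
Step 8: x=[7.0151] v=[-0.1860]
Step 9: x=[6.9944] v=[-0.2075]
Step 10: x=[6.9716] v=[-0.2283]
Step 11: x=[6.9468] v=[-0.2485]
Step 12: x=[6.9200] v=[-0.2679]
Step 13: x=[6.8914] v=[-0.2865]
Step 14: x=[6.8610] v=[-0.3042]
Step 15: x=[6.8289] v=[-0.3210]
Step 16: x=[6.7952] v=[-0.3369]
Step 17: x=[6.7600] v=[-0.3518]
Step 18: x=[6.7234] v=[-0.3656]
Step 19: x=[6.6856] v=[-0.3783]
Step 20: x=[6.6466] v=[-0.3899]
Step 21: x=[6.6066] v=[-0.4003]
Step 22: x=[6.5657] v=[-0.4095]
Step 23: x=[6.5240] v=[-0.4175]
Step 24: x=[6.4816] v=[-0.4242]
Step 25: x=[6.4386] v=[-0.4297]
Step 26: x=[6.3952] v=[-0.4339]
Step 27: x=[6.3515] v=[-0.4368]
Step 28: x=[6.3077] v=[-0.4384]
Step 29: x=[6.2638] v=[-0.4386]
Step 30: x=[6.2201] v=[-0.4375]
Step 31: x=[6.1766] v=[-0.4351]
Step 32: x=[6.1335] v=[-0.4314]
Step 33: x=[6.0909] v=[-0.4264]
Step 34: x=[6.0489] v=[-0.4201]
Step 35: x=[6.0076] v=[-0.4126]
Step 36: x=[5.9672] v=[-0.4038]
Step 37: x=[5.9278] v=[-0.3938]
Step 38: x=[5.8895] v=[-0.3826]
Step 39: x=[5.8525] v=[-0.3703]
Step 40: x=[5.8168] v=[-0.3569]
Step 41: x=[5.7826] v=[-0.3424]
Step 42: x=[5.7499] v=[-0.3269]
Step 43: x=[5.7189] v=[-0.3104]
Step 44: x=[5.6896] v=[-0.2930]
Step 45: x=[5.6621] v=[-0.2747]
Step 46: x=[5.6365] v=[-0.2556]
Step 47: x=[5.6129] v=[-0.2357]
Step 48: x=[5.5914] v=[-0.2151]
Step 49: x=[5.5720] v=[-0.1938]
Step 50: x=[5.5548] v=[-0.1720]
v[0] did not become non-negative within 50 steps; using fallback time=5.0000

Answer: 5.0000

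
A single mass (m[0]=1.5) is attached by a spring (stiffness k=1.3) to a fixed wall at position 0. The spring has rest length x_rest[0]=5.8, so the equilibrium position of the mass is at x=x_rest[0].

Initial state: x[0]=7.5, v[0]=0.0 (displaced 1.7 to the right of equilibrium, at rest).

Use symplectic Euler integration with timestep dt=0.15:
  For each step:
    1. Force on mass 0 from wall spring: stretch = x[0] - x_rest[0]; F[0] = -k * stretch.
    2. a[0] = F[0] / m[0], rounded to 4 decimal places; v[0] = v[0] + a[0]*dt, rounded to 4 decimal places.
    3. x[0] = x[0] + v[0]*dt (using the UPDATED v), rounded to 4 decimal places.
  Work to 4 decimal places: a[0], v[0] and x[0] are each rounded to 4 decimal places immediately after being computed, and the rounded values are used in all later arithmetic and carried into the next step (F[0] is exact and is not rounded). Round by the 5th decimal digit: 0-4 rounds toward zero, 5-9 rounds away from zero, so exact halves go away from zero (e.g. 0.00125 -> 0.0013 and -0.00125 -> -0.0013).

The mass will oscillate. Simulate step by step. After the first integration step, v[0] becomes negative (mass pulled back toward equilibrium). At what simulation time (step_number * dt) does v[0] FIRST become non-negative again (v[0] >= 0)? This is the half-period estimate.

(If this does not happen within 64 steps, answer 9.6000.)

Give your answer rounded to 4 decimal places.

Answer: 3.4500

Derivation:
Step 0: x=[7.5000] v=[0.0000]
Step 1: x=[7.4669] v=[-0.2210]
Step 2: x=[7.4012] v=[-0.4377]
Step 3: x=[7.3043] v=[-0.6459]
Step 4: x=[7.1781] v=[-0.8415]
Step 5: x=[7.0250] v=[-1.0207]
Step 6: x=[6.8480] v=[-1.1800]
Step 7: x=[6.6506] v=[-1.3162]
Step 8: x=[6.4366] v=[-1.4268]
Step 9: x=[6.2102] v=[-1.5096]
Step 10: x=[5.9758] v=[-1.5629]
Step 11: x=[5.7379] v=[-1.5858]
Step 12: x=[5.5012] v=[-1.5777]
Step 13: x=[5.2704] v=[-1.5389]
Step 14: x=[5.0499] v=[-1.4701]
Step 15: x=[4.8440] v=[-1.3726]
Step 16: x=[4.6568] v=[-1.2483]
Step 17: x=[4.4918] v=[-1.0997]
Step 18: x=[4.3524] v=[-0.9296]
Step 19: x=[4.2412] v=[-0.7414]
Step 20: x=[4.1604] v=[-0.5388]
Step 21: x=[4.1115] v=[-0.3257]
Step 22: x=[4.0956] v=[-0.1062]
Step 23: x=[4.1129] v=[0.1154]
First v>=0 after going negative at step 23, time=3.4500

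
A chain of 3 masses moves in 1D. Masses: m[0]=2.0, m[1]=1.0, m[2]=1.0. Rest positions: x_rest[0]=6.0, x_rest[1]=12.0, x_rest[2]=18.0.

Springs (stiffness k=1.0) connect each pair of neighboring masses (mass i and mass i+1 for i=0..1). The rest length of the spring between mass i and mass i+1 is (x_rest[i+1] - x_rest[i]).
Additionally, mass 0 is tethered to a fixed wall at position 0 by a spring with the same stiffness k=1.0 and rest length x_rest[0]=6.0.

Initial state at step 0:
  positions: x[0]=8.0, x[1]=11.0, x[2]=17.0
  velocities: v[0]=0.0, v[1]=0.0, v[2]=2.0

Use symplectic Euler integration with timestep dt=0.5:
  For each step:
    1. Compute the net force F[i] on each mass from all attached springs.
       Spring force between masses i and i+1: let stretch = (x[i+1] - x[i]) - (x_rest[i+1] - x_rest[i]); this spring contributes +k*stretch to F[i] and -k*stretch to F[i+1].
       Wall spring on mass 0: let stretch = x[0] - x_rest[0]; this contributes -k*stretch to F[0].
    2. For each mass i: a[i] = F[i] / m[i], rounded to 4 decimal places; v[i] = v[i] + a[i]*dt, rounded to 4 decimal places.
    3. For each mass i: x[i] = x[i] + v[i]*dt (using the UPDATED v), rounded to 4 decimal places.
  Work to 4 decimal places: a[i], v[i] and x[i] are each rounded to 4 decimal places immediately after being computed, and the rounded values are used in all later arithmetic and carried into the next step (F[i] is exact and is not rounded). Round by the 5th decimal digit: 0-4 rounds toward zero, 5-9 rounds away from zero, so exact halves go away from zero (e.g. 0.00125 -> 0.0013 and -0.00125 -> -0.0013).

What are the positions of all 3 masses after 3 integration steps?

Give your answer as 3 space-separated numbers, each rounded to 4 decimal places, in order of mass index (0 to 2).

Answer: 5.4024 14.0313 19.8829

Derivation:
Step 0: x=[8.0000 11.0000 17.0000] v=[0.0000 0.0000 2.0000]
Step 1: x=[7.3750 11.7500 18.0000] v=[-1.2500 1.5000 2.0000]
Step 2: x=[6.3750 12.9688 18.9375] v=[-2.0000 2.4375 1.8750]
Step 3: x=[5.4024 14.0313 19.8829] v=[-1.9453 2.1250 1.8907]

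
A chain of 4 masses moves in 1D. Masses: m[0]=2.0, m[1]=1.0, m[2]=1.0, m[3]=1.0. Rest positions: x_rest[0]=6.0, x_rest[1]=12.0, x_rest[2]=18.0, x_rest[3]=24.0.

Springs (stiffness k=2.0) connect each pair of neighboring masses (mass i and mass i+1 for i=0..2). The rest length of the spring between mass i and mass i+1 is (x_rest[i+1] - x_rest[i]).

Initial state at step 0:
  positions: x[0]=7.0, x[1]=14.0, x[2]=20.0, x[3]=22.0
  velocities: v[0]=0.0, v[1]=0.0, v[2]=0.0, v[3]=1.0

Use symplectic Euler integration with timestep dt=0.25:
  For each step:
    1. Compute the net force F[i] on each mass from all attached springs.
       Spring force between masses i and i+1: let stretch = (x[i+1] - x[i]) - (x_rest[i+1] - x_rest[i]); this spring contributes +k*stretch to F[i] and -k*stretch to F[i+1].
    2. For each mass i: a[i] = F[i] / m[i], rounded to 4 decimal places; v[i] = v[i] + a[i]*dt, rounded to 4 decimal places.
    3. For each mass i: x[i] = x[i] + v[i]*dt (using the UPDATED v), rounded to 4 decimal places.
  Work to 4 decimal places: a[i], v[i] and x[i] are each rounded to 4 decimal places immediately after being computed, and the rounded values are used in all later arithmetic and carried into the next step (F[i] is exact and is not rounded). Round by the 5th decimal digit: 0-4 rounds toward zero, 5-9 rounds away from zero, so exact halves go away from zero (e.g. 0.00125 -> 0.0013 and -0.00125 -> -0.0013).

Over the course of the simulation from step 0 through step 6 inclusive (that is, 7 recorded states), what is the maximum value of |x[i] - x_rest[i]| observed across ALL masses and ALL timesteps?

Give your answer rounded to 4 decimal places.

Step 0: x=[7.0000 14.0000 20.0000 22.0000] v=[0.0000 0.0000 0.0000 1.0000]
Step 1: x=[7.0625 13.8750 19.5000 22.7500] v=[0.2500 -0.5000 -2.0000 3.0000]
Step 2: x=[7.1758 13.6016 18.7031 23.8438] v=[0.4531 -1.0938 -3.1875 4.3750]
Step 3: x=[7.3157 13.1626 17.9111 25.0450] v=[0.5596 -1.7560 -3.1679 4.8047]
Step 4: x=[7.4460 12.5863 17.4173 26.1045] v=[0.5213 -2.3052 -1.9752 4.2378]
Step 5: x=[7.5226 11.9713 17.4055 26.8281] v=[0.3064 -2.4599 -0.0471 2.8942]
Step 6: x=[7.5023 11.4795 17.8923 27.1238] v=[-0.0814 -1.9672 1.9471 1.1829]
Max displacement = 3.1238

Answer: 3.1238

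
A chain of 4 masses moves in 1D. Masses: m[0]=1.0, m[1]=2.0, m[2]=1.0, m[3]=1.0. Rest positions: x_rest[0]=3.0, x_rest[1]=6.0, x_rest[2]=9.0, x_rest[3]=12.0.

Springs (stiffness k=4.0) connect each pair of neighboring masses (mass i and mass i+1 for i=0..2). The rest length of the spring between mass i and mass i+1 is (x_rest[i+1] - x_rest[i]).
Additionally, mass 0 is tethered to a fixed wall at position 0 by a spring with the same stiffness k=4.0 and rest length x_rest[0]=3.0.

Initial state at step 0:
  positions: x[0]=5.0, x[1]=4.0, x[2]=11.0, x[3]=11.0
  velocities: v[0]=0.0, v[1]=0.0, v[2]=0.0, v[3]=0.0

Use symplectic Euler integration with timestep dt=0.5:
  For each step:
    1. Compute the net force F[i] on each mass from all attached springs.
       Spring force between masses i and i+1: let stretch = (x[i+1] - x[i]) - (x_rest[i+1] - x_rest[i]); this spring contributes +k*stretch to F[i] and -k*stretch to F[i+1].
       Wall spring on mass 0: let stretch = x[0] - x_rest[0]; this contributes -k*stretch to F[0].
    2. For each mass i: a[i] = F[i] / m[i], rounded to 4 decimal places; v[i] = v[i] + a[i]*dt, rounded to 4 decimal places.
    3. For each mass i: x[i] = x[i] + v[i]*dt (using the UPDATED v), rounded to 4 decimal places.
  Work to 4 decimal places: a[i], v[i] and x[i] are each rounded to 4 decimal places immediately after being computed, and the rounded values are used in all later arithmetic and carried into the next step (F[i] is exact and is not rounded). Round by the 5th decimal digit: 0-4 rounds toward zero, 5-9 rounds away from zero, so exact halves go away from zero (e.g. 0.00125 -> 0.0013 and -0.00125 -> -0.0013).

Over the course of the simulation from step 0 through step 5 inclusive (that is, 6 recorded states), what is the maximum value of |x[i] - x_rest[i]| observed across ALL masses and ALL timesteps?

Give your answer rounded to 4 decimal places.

Step 0: x=[5.0000 4.0000 11.0000 11.0000] v=[0.0000 0.0000 0.0000 0.0000]
Step 1: x=[-1.0000 8.0000 4.0000 14.0000] v=[-12.0000 8.0000 -14.0000 6.0000]
Step 2: x=[3.0000 5.5000 11.0000 10.0000] v=[8.0000 -5.0000 14.0000 -8.0000]
Step 3: x=[6.5000 4.5000 11.5000 10.0000] v=[7.0000 -2.0000 1.0000 0.0000]
Step 4: x=[1.5000 8.0000 3.5000 14.5000] v=[-10.0000 7.0000 -16.0000 9.0000]
Step 5: x=[1.5000 6.0000 11.0000 11.0000] v=[0.0000 -4.0000 15.0000 -7.0000]
Max displacement = 5.5000

Answer: 5.5000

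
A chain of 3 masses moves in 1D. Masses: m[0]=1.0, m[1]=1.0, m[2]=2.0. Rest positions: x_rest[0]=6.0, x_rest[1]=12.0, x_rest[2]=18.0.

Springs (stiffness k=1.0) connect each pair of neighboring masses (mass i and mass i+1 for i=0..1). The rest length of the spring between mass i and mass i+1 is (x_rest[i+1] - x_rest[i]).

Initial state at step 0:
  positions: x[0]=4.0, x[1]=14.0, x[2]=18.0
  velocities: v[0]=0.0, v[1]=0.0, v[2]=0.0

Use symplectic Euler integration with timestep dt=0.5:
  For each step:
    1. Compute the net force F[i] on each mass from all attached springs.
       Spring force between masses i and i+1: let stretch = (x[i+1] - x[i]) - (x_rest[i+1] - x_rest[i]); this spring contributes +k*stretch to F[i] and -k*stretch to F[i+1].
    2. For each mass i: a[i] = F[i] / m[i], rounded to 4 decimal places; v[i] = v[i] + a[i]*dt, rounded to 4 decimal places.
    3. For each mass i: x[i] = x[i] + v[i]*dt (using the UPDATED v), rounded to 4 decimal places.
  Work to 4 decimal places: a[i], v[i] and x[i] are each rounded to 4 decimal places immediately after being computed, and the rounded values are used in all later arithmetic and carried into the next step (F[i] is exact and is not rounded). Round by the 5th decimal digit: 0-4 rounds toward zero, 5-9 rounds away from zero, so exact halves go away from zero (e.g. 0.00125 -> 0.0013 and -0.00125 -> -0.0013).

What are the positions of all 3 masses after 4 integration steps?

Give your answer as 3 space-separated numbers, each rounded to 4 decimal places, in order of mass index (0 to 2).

Answer: 7.2872 10.2588 18.2271

Derivation:
Step 0: x=[4.0000 14.0000 18.0000] v=[0.0000 0.0000 0.0000]
Step 1: x=[5.0000 12.5000 18.2500] v=[2.0000 -3.0000 0.5000]
Step 2: x=[6.3750 10.5625 18.5313] v=[2.7500 -3.8750 0.5625]
Step 3: x=[7.2969 9.5703 18.5665] v=[1.8438 -1.9844 0.0703]
Step 4: x=[7.2872 10.2588 18.2271] v=[-0.0195 1.3770 -0.6788]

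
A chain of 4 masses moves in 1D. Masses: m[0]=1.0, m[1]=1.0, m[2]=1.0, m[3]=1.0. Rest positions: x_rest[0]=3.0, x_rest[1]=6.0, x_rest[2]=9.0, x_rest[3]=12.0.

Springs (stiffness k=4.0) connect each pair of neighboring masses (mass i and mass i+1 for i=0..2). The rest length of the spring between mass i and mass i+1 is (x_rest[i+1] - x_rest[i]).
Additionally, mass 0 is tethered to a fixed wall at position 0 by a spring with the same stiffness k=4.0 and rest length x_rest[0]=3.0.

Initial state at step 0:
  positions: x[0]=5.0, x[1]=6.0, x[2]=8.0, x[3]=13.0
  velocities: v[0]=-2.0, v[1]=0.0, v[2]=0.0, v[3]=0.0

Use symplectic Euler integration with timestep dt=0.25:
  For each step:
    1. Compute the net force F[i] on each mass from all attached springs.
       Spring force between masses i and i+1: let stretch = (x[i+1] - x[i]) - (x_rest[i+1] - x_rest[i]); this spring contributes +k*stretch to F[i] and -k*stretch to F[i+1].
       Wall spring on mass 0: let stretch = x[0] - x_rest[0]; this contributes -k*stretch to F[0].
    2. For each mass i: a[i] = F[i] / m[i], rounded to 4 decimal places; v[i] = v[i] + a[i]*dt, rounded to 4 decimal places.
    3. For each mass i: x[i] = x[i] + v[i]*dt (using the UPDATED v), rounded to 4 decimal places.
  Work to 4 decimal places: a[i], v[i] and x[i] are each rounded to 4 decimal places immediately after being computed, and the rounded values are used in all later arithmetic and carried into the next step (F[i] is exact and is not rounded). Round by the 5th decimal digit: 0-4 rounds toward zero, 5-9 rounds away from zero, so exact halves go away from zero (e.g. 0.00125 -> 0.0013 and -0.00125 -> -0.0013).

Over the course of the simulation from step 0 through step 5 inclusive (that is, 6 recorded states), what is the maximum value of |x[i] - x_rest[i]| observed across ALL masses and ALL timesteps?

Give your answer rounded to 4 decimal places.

Step 0: x=[5.0000 6.0000 8.0000 13.0000] v=[-2.0000 0.0000 0.0000 0.0000]
Step 1: x=[3.5000 6.2500 8.7500 12.5000] v=[-6.0000 1.0000 3.0000 -2.0000]
Step 2: x=[1.8125 6.4375 9.8125 11.8125] v=[-6.7500 0.7500 4.2500 -2.7500]
Step 3: x=[0.8281 6.3125 10.5313 11.3750] v=[-3.9375 -0.5000 2.8750 -1.7500]
Step 4: x=[1.0078 5.8711 10.4063 11.4766] v=[0.7188 -1.7656 -0.5001 0.4063]
Step 5: x=[2.1514 5.3477 9.4151 12.0606] v=[4.5743 -2.0937 -3.9650 2.3360]
Max displacement = 2.1719

Answer: 2.1719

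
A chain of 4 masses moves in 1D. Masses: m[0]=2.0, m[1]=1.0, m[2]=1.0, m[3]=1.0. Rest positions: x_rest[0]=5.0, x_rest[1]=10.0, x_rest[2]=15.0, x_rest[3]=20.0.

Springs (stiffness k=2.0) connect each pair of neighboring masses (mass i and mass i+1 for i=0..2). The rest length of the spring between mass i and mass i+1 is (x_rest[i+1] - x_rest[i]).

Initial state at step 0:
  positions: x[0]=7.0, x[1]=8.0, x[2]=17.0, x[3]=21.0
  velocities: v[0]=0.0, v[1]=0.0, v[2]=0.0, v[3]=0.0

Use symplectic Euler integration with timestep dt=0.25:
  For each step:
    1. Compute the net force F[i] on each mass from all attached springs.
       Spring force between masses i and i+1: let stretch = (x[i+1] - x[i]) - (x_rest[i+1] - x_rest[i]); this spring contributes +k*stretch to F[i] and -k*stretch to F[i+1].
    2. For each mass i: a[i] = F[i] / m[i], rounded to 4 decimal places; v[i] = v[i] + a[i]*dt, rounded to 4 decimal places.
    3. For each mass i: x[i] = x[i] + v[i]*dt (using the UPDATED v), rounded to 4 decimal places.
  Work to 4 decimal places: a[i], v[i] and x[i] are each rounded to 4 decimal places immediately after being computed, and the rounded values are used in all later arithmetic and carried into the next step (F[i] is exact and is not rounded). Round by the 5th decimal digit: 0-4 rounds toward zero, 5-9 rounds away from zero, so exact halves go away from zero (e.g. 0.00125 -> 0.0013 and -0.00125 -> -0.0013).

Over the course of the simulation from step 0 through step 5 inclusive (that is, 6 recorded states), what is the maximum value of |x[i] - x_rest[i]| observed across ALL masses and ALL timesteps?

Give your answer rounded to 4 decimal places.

Answer: 3.7862

Derivation:
Step 0: x=[7.0000 8.0000 17.0000 21.0000] v=[0.0000 0.0000 0.0000 0.0000]
Step 1: x=[6.7500 9.0000 16.3750 21.1250] v=[-1.0000 4.0000 -2.5000 0.5000]
Step 2: x=[6.3281 10.6406 15.4219 21.2813] v=[-1.6875 6.5625 -3.8125 0.6250]
Step 3: x=[5.8633 12.3398 14.6035 21.3301] v=[-1.8594 6.7969 -3.2735 0.1953]
Step 4: x=[5.4907 13.5124 14.3430 21.1631] v=[-1.4903 4.6905 -1.0421 -0.6680]
Step 5: x=[5.3070 13.7862 14.8312 20.7686] v=[-0.7349 1.0950 1.9527 -1.5781]
Max displacement = 3.7862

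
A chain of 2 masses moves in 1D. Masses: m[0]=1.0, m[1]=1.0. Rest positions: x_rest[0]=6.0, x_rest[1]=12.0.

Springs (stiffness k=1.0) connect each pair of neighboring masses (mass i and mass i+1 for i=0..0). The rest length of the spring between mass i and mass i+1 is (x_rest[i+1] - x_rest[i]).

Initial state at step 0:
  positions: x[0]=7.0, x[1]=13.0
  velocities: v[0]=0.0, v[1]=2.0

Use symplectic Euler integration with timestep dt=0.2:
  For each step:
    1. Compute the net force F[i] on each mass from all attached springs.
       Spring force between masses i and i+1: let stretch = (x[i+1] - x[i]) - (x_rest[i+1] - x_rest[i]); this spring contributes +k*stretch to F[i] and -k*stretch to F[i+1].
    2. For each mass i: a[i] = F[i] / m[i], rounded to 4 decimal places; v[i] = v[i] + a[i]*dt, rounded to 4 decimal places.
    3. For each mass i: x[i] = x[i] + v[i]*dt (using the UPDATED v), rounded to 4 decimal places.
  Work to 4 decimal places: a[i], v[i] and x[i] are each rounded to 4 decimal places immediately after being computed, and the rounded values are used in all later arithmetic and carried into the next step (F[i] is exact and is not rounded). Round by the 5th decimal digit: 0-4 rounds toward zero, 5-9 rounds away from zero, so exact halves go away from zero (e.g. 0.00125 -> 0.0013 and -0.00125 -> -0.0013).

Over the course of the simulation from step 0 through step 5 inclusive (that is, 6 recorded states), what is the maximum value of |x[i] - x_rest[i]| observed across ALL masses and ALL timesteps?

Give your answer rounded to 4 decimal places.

Answer: 2.7061

Derivation:
Step 0: x=[7.0000 13.0000] v=[0.0000 2.0000]
Step 1: x=[7.0000 13.4000] v=[0.0000 2.0000]
Step 2: x=[7.0160 13.7840] v=[0.0800 1.9200]
Step 3: x=[7.0627 14.1373] v=[0.2336 1.7664]
Step 4: x=[7.1524 14.4476] v=[0.4485 1.5515]
Step 5: x=[7.2939 14.7061] v=[0.7075 1.2925]
Max displacement = 2.7061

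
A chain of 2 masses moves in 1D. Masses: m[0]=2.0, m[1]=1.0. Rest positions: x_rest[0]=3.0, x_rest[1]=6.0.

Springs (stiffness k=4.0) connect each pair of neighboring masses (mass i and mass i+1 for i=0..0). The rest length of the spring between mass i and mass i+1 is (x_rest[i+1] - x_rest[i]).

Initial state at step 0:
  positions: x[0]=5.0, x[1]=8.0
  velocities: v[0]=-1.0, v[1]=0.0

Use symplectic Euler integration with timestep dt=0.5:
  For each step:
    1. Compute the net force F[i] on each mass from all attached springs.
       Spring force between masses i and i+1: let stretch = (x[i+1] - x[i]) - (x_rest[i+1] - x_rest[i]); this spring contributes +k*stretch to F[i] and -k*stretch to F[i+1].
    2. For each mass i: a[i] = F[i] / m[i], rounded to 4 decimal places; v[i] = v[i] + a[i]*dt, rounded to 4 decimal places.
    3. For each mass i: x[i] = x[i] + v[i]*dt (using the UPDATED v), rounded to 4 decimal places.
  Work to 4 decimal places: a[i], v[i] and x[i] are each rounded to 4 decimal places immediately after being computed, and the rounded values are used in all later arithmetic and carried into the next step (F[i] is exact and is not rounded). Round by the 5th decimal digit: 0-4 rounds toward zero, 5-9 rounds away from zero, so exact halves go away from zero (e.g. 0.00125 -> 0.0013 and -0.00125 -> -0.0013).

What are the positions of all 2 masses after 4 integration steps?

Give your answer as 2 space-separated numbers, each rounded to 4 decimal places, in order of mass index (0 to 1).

Answer: 3.8125 6.3750

Derivation:
Step 0: x=[5.0000 8.0000] v=[-1.0000 0.0000]
Step 1: x=[4.5000 8.0000] v=[-1.0000 0.0000]
Step 2: x=[4.2500 7.5000] v=[-0.5000 -1.0000]
Step 3: x=[4.1250 6.7500] v=[-0.2500 -1.5000]
Step 4: x=[3.8125 6.3750] v=[-0.6250 -0.7500]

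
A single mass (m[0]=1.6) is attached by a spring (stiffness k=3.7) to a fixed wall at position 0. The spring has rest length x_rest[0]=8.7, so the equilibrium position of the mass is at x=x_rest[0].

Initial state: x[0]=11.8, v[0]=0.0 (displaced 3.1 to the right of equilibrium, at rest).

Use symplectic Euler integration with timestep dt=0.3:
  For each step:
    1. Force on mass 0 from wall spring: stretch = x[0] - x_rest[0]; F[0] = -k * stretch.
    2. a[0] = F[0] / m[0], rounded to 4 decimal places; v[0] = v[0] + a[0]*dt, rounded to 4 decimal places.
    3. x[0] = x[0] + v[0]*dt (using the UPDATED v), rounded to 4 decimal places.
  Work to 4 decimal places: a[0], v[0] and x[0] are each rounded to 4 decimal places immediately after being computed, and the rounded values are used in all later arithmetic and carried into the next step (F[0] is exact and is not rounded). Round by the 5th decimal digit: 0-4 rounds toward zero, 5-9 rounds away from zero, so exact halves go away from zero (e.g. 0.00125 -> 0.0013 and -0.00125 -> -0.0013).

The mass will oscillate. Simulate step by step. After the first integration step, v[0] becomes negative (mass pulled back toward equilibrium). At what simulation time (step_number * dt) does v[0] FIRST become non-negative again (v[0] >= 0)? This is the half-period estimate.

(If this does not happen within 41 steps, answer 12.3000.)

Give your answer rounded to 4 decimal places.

Step 0: x=[11.8000] v=[0.0000]
Step 1: x=[11.1548] v=[-2.1506]
Step 2: x=[9.9987] v=[-3.8536]
Step 3: x=[8.5723] v=[-4.7546]
Step 4: x=[7.1725] v=[-4.6660]
Step 5: x=[6.0906] v=[-3.6063]
Step 6: x=[5.5518] v=[-1.7960]
Step 7: x=[5.6682] v=[0.3881]
First v>=0 after going negative at step 7, time=2.1000

Answer: 2.1000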